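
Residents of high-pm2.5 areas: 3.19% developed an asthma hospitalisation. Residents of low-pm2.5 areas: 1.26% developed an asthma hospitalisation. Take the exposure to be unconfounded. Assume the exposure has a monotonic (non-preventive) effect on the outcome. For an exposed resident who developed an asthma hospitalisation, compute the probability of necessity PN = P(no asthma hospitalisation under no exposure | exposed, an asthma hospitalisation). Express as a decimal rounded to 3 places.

PN ≈ 0.605

p₁ = 0.0319, p₀ = 0.0126.
Under exogeneity and monotonicity, PN = (p₁ − p₀) / p₁.
PN = (0.0319 − 0.0126) / 0.0319 = 0.0193 / 0.0319 ≈ 0.6050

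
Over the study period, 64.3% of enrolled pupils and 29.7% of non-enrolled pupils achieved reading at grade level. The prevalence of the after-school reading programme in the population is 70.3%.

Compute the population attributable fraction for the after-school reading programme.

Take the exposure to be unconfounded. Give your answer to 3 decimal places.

p₁ = 0.643, p₀ = 0.297.
Overall risk P(Y=1) = π·p₁ + (1−π)·p₀ = 0.703×0.643 + 0.297×0.297 = 0.54024.
Under exogeneity, PAF = [P(Y=1) − p₀] / P(Y=1).
PAF = (0.54024 − 0.297) / 0.54024 ≈ 0.4502

PAF ≈ 0.450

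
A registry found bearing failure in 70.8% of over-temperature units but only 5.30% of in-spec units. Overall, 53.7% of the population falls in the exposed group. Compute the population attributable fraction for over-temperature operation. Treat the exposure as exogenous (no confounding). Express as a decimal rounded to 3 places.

p₁ = 0.708, p₀ = 0.053.
Overall risk P(Y=1) = π·p₁ + (1−π)·p₀ = 0.537×0.708 + 0.463×0.053 = 0.40473.
Under exogeneity, PAF = [P(Y=1) − p₀] / P(Y=1).
PAF = (0.40473 − 0.053) / 0.40473 ≈ 0.8691

PAF ≈ 0.869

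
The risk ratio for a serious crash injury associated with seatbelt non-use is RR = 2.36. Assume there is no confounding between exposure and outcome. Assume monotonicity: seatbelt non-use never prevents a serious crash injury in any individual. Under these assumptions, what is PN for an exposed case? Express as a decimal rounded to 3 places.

Under exogeneity and monotonicity, PN = (RR − 1) / RR = 1 − 1/RR.
PN = (2.36 − 1) / 2.36 = 1.36 / 2.36 ≈ 0.5763

PN ≈ 0.576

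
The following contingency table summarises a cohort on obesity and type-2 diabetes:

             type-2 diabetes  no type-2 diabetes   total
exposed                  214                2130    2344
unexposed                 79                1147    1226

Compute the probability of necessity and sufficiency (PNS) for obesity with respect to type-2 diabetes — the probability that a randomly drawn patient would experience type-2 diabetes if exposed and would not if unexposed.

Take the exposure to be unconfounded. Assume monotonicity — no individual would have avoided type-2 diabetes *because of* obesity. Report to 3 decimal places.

p₁ = P(outcome | exposed) = 214/2344 = 0.091297
p₀ = P(outcome | unexposed) = 79/1226 = 0.064437
Under exogeneity and monotonicity, PNS = p₁ − p₀.
PNS = 0.091297 − 0.064437 = 0.02686

PNS ≈ 0.027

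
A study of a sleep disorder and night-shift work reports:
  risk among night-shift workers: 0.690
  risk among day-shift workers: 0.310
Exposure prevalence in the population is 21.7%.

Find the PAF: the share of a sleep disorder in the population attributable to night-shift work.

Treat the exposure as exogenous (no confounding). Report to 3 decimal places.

PAF ≈ 0.210

Let p₁ = 0.69, p₀ = 0.31.
Overall risk P(Y=1) = π·p₁ + (1−π)·p₀ = 0.217×0.69 + 0.783×0.31 = 0.39246.
Under exogeneity, PAF = [P(Y=1) − p₀] / P(Y=1).
PAF = (0.39246 − 0.31) / 0.39246 ≈ 0.2101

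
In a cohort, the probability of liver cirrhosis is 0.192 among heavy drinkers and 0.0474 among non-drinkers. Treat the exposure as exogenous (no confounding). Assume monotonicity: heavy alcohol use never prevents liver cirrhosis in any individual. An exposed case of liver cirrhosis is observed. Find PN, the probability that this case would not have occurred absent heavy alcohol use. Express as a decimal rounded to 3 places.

Let p₁ = 0.192, p₀ = 0.0474.
Under exogeneity and monotonicity, PN = (p₁ − p₀) / p₁.
PN = (0.192 − 0.0474) / 0.192 = 0.1446 / 0.192 ≈ 0.7531

PN ≈ 0.753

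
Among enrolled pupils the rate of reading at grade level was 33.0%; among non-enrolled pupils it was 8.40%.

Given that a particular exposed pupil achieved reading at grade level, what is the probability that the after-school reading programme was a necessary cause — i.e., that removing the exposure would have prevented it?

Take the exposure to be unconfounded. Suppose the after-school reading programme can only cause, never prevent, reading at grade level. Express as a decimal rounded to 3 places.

PN ≈ 0.745

p₁ = 0.33, p₀ = 0.084.
Under exogeneity and monotonicity, PN = (p₁ − p₀) / p₁.
PN = (0.33 − 0.084) / 0.33 = 0.246 / 0.33 ≈ 0.7455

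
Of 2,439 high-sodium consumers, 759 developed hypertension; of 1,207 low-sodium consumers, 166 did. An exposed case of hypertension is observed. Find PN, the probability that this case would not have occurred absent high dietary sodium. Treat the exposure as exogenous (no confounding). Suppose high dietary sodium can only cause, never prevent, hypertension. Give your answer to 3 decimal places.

p₁ = P(outcome | exposed) = 759/2439 = 0.31119
p₀ = P(outcome | unexposed) = 166/1207 = 0.13753
Under exogeneity and monotonicity, PN = (p₁ − p₀) / p₁.
PN = (0.31119 − 0.13753) / 0.31119 = 0.17366 / 0.31119 ≈ 0.5581

PN ≈ 0.558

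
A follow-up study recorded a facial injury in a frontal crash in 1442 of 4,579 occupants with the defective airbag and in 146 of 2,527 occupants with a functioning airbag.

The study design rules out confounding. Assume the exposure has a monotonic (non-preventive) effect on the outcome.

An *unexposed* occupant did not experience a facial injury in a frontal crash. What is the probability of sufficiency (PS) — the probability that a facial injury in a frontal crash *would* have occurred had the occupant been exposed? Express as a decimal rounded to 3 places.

p₁ = P(outcome | exposed) = 1442/4579 = 0.31492
p₀ = P(outcome | unexposed) = 146/2527 = 0.057776
Under exogeneity and monotonicity, PS = (p₁ − p₀) / (1 − p₀).
PS = (0.31492 − 0.057776) / (1 − 0.057776) = 0.25714 / 0.94222 ≈ 0.2729

PS ≈ 0.273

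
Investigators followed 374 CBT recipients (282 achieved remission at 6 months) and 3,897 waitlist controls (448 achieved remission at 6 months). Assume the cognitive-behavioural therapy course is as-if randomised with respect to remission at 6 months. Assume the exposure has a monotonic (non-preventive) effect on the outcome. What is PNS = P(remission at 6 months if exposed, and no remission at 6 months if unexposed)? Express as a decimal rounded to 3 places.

PNS ≈ 0.639

p₁ = P(outcome | exposed) = 282/374 = 0.75401
p₀ = P(outcome | unexposed) = 448/3897 = 0.11496
Under exogeneity and monotonicity, PNS = p₁ − p₀.
PNS = 0.75401 − 0.11496 = 0.63905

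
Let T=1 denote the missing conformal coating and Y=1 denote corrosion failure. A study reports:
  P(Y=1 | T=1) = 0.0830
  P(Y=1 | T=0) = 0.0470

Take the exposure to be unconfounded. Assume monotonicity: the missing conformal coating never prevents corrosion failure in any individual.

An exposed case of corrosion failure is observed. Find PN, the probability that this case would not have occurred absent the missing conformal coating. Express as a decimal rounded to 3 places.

PN ≈ 0.434

Let p₁ = 0.083, p₀ = 0.047.
Under exogeneity and monotonicity, PN = (p₁ − p₀) / p₁.
PN = (0.083 − 0.047) / 0.083 = 0.036 / 0.083 ≈ 0.4337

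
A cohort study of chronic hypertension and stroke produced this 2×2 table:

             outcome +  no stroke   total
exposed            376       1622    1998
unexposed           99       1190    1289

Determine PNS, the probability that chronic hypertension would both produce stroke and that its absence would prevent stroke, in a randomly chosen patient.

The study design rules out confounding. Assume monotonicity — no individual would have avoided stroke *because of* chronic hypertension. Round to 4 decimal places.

p₁ = P(outcome | exposed) = 376/1998 = 0.18819
p₀ = P(outcome | unexposed) = 99/1289 = 0.076804
Under exogeneity and monotonicity, PNS = p₁ − p₀.
PNS = 0.18819 − 0.076804 = 0.11138

PNS ≈ 0.1114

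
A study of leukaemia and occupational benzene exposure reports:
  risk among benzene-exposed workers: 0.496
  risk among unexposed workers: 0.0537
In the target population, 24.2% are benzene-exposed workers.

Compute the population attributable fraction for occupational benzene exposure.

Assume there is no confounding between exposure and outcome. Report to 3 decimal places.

PAF ≈ 0.666

Let p₁ = 0.496, p₀ = 0.0537.
Overall risk P(Y=1) = π·p₁ + (1−π)·p₀ = 0.242×0.496 + 0.758×0.0537 = 0.16074.
Under exogeneity, PAF = [P(Y=1) − p₀] / P(Y=1).
PAF = (0.16074 − 0.0537) / 0.16074 ≈ 0.6659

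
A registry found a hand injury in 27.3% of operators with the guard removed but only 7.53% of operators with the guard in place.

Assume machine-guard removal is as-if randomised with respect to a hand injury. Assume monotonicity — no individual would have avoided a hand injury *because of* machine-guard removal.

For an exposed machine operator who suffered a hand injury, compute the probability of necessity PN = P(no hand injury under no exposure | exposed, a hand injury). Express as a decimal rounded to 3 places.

p₁ = 0.273, p₀ = 0.0753.
Under exogeneity and monotonicity, PN = (p₁ − p₀) / p₁.
PN = (0.273 − 0.0753) / 0.273 = 0.1977 / 0.273 ≈ 0.7242

PN ≈ 0.724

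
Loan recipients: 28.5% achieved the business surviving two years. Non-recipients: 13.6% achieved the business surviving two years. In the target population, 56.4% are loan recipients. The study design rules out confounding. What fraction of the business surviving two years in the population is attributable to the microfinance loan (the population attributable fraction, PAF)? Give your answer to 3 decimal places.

p₁ = 0.285, p₀ = 0.136.
Overall risk P(Y=1) = π·p₁ + (1−π)·p₀ = 0.564×0.285 + 0.436×0.136 = 0.22004.
Under exogeneity, PAF = [P(Y=1) − p₀] / P(Y=1).
PAF = (0.22004 − 0.136) / 0.22004 ≈ 0.3819

PAF ≈ 0.382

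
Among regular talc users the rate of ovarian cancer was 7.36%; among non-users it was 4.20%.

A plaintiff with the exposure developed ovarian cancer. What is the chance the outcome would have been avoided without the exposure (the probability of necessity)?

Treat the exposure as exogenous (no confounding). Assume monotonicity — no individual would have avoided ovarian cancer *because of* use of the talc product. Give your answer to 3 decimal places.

PN ≈ 0.429

p₁ = 0.0736, p₀ = 0.042.
Under exogeneity and monotonicity, PN = (p₁ − p₀) / p₁.
PN = (0.0736 − 0.042) / 0.0736 = 0.0316 / 0.0736 ≈ 0.4293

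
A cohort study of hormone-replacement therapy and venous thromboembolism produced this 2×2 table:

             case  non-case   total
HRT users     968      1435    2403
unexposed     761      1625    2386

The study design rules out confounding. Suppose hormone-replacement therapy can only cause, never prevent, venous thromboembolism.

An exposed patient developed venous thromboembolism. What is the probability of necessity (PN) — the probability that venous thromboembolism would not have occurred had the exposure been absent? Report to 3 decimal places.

PN ≈ 0.208

p₁ = P(outcome | exposed) = 968/2403 = 0.40283
p₀ = P(outcome | unexposed) = 761/2386 = 0.31894
Under exogeneity and monotonicity, PN = (p₁ − p₀) / p₁.
PN = (0.40283 − 0.31894) / 0.40283 = 0.083886 / 0.40283 ≈ 0.2082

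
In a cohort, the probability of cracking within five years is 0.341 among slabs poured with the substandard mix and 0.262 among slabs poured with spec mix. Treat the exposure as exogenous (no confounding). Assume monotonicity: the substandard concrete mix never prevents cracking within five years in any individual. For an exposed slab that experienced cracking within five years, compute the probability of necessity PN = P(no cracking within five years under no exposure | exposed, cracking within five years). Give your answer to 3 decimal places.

PN ≈ 0.232

Let p₁ = 0.341, p₀ = 0.262.
Under exogeneity and monotonicity, PN = (p₁ − p₀) / p₁.
PN = (0.341 − 0.262) / 0.341 = 0.079 / 0.341 ≈ 0.2317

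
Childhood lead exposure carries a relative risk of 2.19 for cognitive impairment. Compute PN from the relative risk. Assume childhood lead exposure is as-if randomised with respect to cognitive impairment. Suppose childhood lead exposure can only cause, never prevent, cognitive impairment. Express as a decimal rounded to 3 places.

PN ≈ 0.543

Under exogeneity and monotonicity, PN = (RR − 1) / RR = 1 − 1/RR.
PN = (2.19 − 1) / 2.19 = 1.19 / 2.19 ≈ 0.5434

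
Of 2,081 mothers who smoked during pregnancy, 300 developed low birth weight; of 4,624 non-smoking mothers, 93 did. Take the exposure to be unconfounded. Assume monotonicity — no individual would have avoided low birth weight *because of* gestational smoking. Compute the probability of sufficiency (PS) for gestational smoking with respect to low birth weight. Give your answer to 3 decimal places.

PS ≈ 0.127

p₁ = P(outcome | exposed) = 300/2081 = 0.14416
p₀ = P(outcome | unexposed) = 93/4624 = 0.020112
Under exogeneity and monotonicity, PS = (p₁ − p₀) / (1 − p₀).
PS = (0.14416 − 0.020112) / (1 − 0.020112) = 0.12405 / 0.97989 ≈ 0.1266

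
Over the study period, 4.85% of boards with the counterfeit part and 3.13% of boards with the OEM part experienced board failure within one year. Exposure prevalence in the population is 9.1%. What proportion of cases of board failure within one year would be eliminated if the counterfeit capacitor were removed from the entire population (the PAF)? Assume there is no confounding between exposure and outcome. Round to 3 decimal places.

p₁ = 0.0485, p₀ = 0.0313.
Overall risk P(Y=1) = π·p₁ + (1−π)·p₀ = 0.091×0.0485 + 0.909×0.0313 = 0.032865.
Under exogeneity, PAF = [P(Y=1) − p₀] / P(Y=1).
PAF = (0.032865 − 0.0313) / 0.032865 ≈ 0.0476

PAF ≈ 0.048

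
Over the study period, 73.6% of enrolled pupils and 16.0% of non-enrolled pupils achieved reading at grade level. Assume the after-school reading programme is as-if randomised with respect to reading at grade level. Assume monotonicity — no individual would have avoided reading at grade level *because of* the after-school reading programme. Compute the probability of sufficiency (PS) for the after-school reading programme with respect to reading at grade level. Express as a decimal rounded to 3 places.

p₁ = 0.736, p₀ = 0.16.
Under exogeneity and monotonicity, PS = (p₁ − p₀) / (1 − p₀).
PS = (0.736 − 0.16) / (1 − 0.16) = 0.576 / 0.84 ≈ 0.6857

PS ≈ 0.686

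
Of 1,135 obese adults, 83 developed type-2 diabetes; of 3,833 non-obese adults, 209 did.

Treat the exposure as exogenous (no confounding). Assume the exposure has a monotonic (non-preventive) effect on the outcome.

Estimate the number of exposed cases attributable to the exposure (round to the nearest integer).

p₁ = P(outcome | exposed) = 83/1135 = 0.073128
p₀ = P(outcome | unexposed) = 209/3833 = 0.054526
PN = (p₁ − p₀)/p₁ = (0.073128 − 0.054526) / 0.073128 ≈ 0.25437.
Attributable cases ≈ PN × (exposed cases) = 0.25437 × 83 ≈ 21.11.

about 21 cases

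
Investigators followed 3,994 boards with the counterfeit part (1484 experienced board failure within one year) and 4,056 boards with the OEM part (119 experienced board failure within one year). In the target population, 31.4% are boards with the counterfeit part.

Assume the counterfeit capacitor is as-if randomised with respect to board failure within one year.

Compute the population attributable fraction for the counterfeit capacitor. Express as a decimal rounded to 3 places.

PAF ≈ 0.786

p₁ = P(outcome | exposed) = 1484/3994 = 0.37156
p₀ = P(outcome | unexposed) = 119/4056 = 0.029339
Overall risk P(Y=1) = π·p₁ + (1−π)·p₀ = 0.314×0.37156 + 0.686×0.029339 = 0.1368.
Under exogeneity, PAF = [P(Y=1) − p₀] / P(Y=1).
PAF = (0.1368 − 0.029339) / 0.1368 ≈ 0.7855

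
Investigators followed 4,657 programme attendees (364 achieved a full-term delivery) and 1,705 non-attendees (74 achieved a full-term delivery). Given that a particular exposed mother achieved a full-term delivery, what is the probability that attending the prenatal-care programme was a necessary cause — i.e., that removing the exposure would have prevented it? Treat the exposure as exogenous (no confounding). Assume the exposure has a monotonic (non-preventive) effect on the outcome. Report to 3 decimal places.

p₁ = P(outcome | exposed) = 364/4657 = 0.078162
p₀ = P(outcome | unexposed) = 74/1705 = 0.043402
Under exogeneity and monotonicity, PN = (p₁ − p₀) / p₁.
PN = (0.078162 − 0.043402) / 0.078162 = 0.03476 / 0.078162 ≈ 0.4447

PN ≈ 0.445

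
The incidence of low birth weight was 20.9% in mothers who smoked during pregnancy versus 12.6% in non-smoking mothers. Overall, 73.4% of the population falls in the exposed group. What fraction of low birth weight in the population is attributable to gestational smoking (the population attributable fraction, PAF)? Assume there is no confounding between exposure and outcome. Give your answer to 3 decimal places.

PAF ≈ 0.326

p₁ = 0.209, p₀ = 0.126.
Overall risk P(Y=1) = π·p₁ + (1−π)·p₀ = 0.734×0.209 + 0.266×0.126 = 0.18692.
Under exogeneity, PAF = [P(Y=1) − p₀] / P(Y=1).
PAF = (0.18692 − 0.126) / 0.18692 ≈ 0.3259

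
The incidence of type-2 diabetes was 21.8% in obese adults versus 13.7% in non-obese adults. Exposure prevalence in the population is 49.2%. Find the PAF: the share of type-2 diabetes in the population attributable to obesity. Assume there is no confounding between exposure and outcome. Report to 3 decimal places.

PAF ≈ 0.225

p₁ = 0.218, p₀ = 0.137.
Overall risk P(Y=1) = π·p₁ + (1−π)·p₀ = 0.492×0.218 + 0.508×0.137 = 0.17685.
Under exogeneity, PAF = [P(Y=1) − p₀] / P(Y=1).
PAF = (0.17685 − 0.137) / 0.17685 ≈ 0.2253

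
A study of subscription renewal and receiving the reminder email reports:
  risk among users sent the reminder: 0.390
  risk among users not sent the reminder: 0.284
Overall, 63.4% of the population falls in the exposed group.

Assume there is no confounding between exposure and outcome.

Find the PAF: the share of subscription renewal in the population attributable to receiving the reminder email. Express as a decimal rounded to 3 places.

PAF ≈ 0.191

Let p₁ = 0.39, p₀ = 0.284.
Overall risk P(Y=1) = π·p₁ + (1−π)·p₀ = 0.634×0.39 + 0.366×0.284 = 0.3512.
Under exogeneity, PAF = [P(Y=1) − p₀] / P(Y=1).
PAF = (0.3512 − 0.284) / 0.3512 ≈ 0.1914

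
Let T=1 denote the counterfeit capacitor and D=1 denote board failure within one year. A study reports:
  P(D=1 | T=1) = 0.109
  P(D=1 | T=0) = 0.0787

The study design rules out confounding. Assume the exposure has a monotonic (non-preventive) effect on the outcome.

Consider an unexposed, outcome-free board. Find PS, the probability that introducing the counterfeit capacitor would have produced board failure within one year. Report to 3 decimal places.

Let p₁ = 0.109, p₀ = 0.0787.
Under exogeneity and monotonicity, PS = (p₁ − p₀) / (1 − p₀).
PS = (0.109 − 0.0787) / (1 − 0.0787) = 0.0303 / 0.9213 ≈ 0.0329

PS ≈ 0.033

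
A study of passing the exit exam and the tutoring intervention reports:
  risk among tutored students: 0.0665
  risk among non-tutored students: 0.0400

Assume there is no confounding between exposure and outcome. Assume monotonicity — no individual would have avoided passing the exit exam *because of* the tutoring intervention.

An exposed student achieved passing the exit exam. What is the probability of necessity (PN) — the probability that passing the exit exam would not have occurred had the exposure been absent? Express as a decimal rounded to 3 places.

Let p₁ = 0.0665, p₀ = 0.04.
Under exogeneity and monotonicity, PN = (p₁ − p₀) / p₁.
PN = (0.0665 − 0.04) / 0.0665 = 0.0265 / 0.0665 ≈ 0.3985

PN ≈ 0.398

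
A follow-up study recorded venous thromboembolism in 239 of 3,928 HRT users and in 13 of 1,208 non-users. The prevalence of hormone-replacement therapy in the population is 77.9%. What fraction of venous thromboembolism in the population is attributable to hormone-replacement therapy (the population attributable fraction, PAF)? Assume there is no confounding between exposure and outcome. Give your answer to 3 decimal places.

p₁ = P(outcome | exposed) = 239/3928 = 0.060845
p₀ = P(outcome | unexposed) = 13/1208 = 0.010762
Overall risk P(Y=1) = π·p₁ + (1−π)·p₀ = 0.779×0.060845 + 0.221×0.010762 = 0.049777.
Under exogeneity, PAF = [P(Y=1) − p₀] / P(Y=1).
PAF = (0.049777 − 0.010762) / 0.049777 ≈ 0.7838

PAF ≈ 0.784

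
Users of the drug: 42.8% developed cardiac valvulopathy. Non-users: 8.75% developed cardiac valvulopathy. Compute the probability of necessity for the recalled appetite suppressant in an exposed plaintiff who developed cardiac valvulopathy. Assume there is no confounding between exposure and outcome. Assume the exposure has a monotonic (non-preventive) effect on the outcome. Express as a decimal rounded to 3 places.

PN ≈ 0.796

p₁ = 0.428, p₀ = 0.0875.
Under exogeneity and monotonicity, PN = (p₁ − p₀) / p₁.
PN = (0.428 − 0.0875) / 0.428 = 0.3405 / 0.428 ≈ 0.7956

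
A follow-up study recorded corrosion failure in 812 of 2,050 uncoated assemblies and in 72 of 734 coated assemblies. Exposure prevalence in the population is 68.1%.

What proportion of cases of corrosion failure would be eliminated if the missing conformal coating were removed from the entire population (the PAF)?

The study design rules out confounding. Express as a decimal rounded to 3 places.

PAF ≈ 0.674

p₁ = P(outcome | exposed) = 812/2050 = 0.3961
p₀ = P(outcome | unexposed) = 72/734 = 0.098093
Overall risk P(Y=1) = π·p₁ + (1−π)·p₀ = 0.681×0.3961 + 0.319×0.098093 = 0.30103.
Under exogeneity, PAF = [P(Y=1) − p₀] / P(Y=1).
PAF = (0.30103 − 0.098093) / 0.30103 ≈ 0.6741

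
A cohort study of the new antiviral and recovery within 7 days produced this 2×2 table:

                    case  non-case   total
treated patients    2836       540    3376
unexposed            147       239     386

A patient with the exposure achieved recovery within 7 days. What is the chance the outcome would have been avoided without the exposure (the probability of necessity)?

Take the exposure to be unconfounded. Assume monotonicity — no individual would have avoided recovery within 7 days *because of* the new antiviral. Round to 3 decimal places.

PN ≈ 0.547

p₁ = P(outcome | exposed) = 2836/3376 = 0.84005
p₀ = P(outcome | unexposed) = 147/386 = 0.38083
Under exogeneity and monotonicity, PN = (p₁ − p₀)/p₁.
PN = (0.84005 − 0.38083) / 0.84005 ≈ 0.5467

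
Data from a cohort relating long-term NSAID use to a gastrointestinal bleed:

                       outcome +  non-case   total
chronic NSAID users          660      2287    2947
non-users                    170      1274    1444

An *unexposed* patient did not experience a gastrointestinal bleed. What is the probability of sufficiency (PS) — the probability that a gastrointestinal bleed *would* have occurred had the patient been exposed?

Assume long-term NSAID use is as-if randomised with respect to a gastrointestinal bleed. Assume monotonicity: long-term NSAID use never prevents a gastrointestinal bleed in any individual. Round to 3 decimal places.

PS ≈ 0.120

p₁ = P(outcome | exposed) = 660/2947 = 0.22396
p₀ = P(outcome | unexposed) = 170/1444 = 0.11773
Under exogeneity and monotonicity, PS = (p₁ − p₀)/(1 − p₀).
PS = (0.22396 − 0.11773) / 0.88227 ≈ 0.1204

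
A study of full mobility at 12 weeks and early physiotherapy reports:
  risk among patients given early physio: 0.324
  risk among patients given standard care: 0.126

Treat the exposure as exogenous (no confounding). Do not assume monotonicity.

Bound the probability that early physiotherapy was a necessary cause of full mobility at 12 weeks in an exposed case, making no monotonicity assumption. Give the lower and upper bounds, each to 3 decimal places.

0.611 ≤ PN ≤ 1.000

Let p₁ = 0.324, p₀ = 0.126.
Under exogeneity alone the bounds on PN are max{0,(p₁−p₀)/p₁} ≤ PN ≤ min{1,(1−p₀)/p₁}.
  lower = (p₁ − p₀)/p₁ = 0.198 / 0.324 ≈ 0.6111
  upper = min{1, (1 − p₀)/p₁} = 0.874 / 0.324 ≈ 2.6975 → capped at 1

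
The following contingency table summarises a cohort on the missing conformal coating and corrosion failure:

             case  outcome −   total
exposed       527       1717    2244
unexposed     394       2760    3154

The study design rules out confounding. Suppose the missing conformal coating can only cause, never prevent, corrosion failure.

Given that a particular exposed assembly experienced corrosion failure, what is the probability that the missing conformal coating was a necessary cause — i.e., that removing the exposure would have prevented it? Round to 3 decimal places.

p₁ = P(outcome | exposed) = 527/2244 = 0.23485
p₀ = P(outcome | unexposed) = 394/3154 = 0.12492
Under exogeneity and monotonicity, PN = (p₁ − p₀) / p₁.
PN = (0.23485 − 0.12492) / 0.23485 = 0.10993 / 0.23485 ≈ 0.4681

PN ≈ 0.468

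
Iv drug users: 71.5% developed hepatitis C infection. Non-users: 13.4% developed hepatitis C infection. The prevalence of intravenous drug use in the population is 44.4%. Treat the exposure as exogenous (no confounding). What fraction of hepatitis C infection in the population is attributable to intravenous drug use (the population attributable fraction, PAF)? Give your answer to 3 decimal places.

PAF ≈ 0.658

p₁ = 0.715, p₀ = 0.134.
Overall risk P(Y=1) = π·p₁ + (1−π)·p₀ = 0.444×0.715 + 0.556×0.134 = 0.39196.
Under exogeneity, PAF = [P(Y=1) − p₀] / P(Y=1).
PAF = (0.39196 − 0.134) / 0.39196 ≈ 0.6581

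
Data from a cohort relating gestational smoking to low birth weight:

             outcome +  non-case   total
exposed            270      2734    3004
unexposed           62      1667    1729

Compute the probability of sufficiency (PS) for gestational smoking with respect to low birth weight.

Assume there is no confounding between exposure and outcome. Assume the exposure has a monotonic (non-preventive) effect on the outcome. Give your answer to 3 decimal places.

p₁ = P(outcome | exposed) = 270/3004 = 0.08988
p₀ = P(outcome | unexposed) = 62/1729 = 0.035859
Under exogeneity and monotonicity, PS = (p₁ − p₀)/(1 − p₀).
PS = (0.08988 − 0.035859) / 0.96414 ≈ 0.0560

PS ≈ 0.056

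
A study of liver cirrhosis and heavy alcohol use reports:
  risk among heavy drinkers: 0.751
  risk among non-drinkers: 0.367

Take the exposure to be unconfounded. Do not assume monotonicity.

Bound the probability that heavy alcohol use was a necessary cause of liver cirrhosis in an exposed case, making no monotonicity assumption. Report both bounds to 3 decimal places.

Let p₁ = 0.751, p₀ = 0.367.
Under exogeneity alone the bounds on PN are max{0,(p₁−p₀)/p₁} ≤ PN ≤ min{1,(1−p₀)/p₁}.
  lower = (p₁ − p₀)/p₁ = 0.384 / 0.751 ≈ 0.5113
  upper = min{1, (1 − p₀)/p₁} = 0.633 / 0.751 ≈ 0.8429

0.511 ≤ PN ≤ 0.843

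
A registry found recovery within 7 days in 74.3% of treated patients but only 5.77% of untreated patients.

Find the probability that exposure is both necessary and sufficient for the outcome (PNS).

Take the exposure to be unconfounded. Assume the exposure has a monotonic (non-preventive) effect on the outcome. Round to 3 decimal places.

PNS ≈ 0.685

p₁ = 0.743, p₀ = 0.0577.
Under exogeneity and monotonicity, PNS = p₁ − p₀.
PNS = 0.743 − 0.0577 = 0.6853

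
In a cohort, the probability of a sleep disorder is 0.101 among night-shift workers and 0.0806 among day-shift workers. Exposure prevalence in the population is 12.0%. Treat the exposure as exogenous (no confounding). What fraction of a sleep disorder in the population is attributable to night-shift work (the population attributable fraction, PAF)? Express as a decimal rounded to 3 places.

PAF ≈ 0.029

Let p₁ = 0.101, p₀ = 0.0806.
Overall risk P(Y=1) = π·p₁ + (1−π)·p₀ = 0.12×0.101 + 0.88×0.0806 = 0.083048.
Under exogeneity, PAF = [P(Y=1) − p₀] / P(Y=1).
PAF = (0.083048 − 0.0806) / 0.083048 ≈ 0.0295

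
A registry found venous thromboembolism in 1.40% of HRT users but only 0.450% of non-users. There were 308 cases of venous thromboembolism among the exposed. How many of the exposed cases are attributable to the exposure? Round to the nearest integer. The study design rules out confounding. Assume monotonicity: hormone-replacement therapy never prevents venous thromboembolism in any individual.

p₁ = 0.014, p₀ = 0.0045.
PN = (p₁ − p₀)/p₁ = (0.014 − 0.0045) / 0.014 ≈ 0.67857.
Attributable cases ≈ PN × (exposed cases) = 0.67857 × 308 ≈ 209.00.

about 209 cases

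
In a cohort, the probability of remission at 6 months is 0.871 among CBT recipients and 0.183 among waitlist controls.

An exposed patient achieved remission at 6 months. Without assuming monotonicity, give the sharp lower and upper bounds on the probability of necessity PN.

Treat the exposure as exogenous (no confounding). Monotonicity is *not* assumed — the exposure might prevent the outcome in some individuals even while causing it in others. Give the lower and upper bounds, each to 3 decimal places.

0.790 ≤ PN ≤ 0.938

Let p₁ = 0.871, p₀ = 0.183.
Under exogeneity alone the bounds on PN are max{0,(p₁−p₀)/p₁} ≤ PN ≤ min{1,(1−p₀)/p₁}.
  lower = (p₁ − p₀)/p₁ = 0.688 / 0.871 ≈ 0.7899
  upper = min{1, (1 − p₀)/p₁} = 0.817 / 0.871 ≈ 0.9380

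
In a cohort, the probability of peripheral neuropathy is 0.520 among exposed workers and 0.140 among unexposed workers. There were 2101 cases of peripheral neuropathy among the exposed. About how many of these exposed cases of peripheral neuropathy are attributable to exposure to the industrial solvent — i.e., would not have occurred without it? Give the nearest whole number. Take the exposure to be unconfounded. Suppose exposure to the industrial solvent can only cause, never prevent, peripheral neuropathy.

Let p₁ = 0.52, p₀ = 0.14.
PN = (p₁ − p₀)/p₁ = (0.52 − 0.14) / 0.52 ≈ 0.73077.
Attributable cases ≈ PN × (exposed cases) = 0.73077 × 2101 ≈ 1535.35.

about 1535 cases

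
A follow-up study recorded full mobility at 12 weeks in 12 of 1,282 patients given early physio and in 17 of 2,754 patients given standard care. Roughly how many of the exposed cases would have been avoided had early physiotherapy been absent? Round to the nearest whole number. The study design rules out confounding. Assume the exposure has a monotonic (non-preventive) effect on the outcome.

about 4 cases

p₁ = P(outcome | exposed) = 12/1282 = 0.0093604
p₀ = P(outcome | unexposed) = 17/2754 = 0.0061728
PN = (p₁ − p₀)/p₁ = (0.0093604 − 0.0061728) / 0.0093604 ≈ 0.34053.
Attributable cases ≈ PN × (exposed cases) = 0.34053 × 12 ≈ 4.09.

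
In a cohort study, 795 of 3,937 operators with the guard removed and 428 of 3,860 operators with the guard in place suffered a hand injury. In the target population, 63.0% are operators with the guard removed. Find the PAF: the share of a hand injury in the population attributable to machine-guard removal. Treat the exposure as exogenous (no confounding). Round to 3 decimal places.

p₁ = P(outcome | exposed) = 795/3937 = 0.20193
p₀ = P(outcome | unexposed) = 428/3860 = 0.11088
Overall risk P(Y=1) = π·p₁ + (1−π)·p₀ = 0.63×0.20193 + 0.37×0.11088 = 0.16824.
Under exogeneity, PAF = [P(Y=1) − p₀] / P(Y=1).
PAF = (0.16824 − 0.11088) / 0.16824 ≈ 0.3409

PAF ≈ 0.341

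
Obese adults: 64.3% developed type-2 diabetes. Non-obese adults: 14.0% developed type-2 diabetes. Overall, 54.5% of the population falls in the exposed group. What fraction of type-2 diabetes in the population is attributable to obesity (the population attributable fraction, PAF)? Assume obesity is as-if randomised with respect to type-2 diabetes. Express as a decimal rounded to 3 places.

PAF ≈ 0.662

p₁ = 0.643, p₀ = 0.14.
Overall risk P(Y=1) = π·p₁ + (1−π)·p₀ = 0.545×0.643 + 0.455×0.14 = 0.41414.
Under exogeneity, PAF = [P(Y=1) − p₀] / P(Y=1).
PAF = (0.41414 − 0.14) / 0.41414 ≈ 0.6619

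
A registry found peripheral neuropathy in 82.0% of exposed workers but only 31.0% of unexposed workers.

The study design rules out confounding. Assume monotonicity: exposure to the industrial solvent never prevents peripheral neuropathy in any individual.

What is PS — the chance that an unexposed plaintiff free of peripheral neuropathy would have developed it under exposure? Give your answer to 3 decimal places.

PS ≈ 0.739

p₁ = 0.82, p₀ = 0.31.
Under exogeneity and monotonicity, PS = (p₁ − p₀) / (1 − p₀).
PS = (0.82 − 0.31) / (1 − 0.31) = 0.51 / 0.69 ≈ 0.7391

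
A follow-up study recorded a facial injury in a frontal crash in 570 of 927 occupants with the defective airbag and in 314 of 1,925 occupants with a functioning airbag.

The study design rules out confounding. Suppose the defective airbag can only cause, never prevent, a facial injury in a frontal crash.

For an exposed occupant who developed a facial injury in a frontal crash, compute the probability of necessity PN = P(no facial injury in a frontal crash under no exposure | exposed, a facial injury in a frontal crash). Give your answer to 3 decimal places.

PN ≈ 0.735

p₁ = P(outcome | exposed) = 570/927 = 0.61489
p₀ = P(outcome | unexposed) = 314/1925 = 0.16312
Under exogeneity and monotonicity, PN = (p₁ − p₀) / p₁.
PN = (0.61489 − 0.16312) / 0.61489 = 0.45177 / 0.61489 ≈ 0.7347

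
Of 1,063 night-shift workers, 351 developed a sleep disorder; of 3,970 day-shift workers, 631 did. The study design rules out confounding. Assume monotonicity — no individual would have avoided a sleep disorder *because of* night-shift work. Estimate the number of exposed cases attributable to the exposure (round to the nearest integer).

about 182 cases

p₁ = P(outcome | exposed) = 351/1063 = 0.3302
p₀ = P(outcome | unexposed) = 631/3970 = 0.15894
PN = (p₁ − p₀)/p₁ = (0.3302 − 0.15894) / 0.3302 ≈ 0.51865.
Attributable cases ≈ PN × (exposed cases) = 0.51865 × 351 ≈ 182.04.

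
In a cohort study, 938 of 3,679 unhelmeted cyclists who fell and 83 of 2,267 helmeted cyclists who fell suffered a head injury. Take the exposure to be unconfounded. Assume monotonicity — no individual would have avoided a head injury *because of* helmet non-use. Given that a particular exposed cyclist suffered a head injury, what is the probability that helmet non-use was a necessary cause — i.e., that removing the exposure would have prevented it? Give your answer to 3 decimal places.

PN ≈ 0.856

p₁ = P(outcome | exposed) = 938/3679 = 0.25496
p₀ = P(outcome | unexposed) = 83/2267 = 0.036612
Under exogeneity and monotonicity, PN = (p₁ − p₀) / p₁.
PN = (0.25496 − 0.036612) / 0.25496 = 0.21835 / 0.25496 ≈ 0.8564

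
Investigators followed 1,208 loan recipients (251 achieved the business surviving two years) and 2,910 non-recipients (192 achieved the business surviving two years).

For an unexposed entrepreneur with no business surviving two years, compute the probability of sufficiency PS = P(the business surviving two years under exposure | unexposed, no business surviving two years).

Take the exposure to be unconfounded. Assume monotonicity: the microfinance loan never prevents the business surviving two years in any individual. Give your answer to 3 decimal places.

p₁ = P(outcome | exposed) = 251/1208 = 0.20778
p₀ = P(outcome | unexposed) = 192/2910 = 0.065979
Under exogeneity and monotonicity, PS = (p₁ − p₀) / (1 − p₀).
PS = (0.20778 − 0.065979) / (1 − 0.065979) = 0.1418 / 0.93402 ≈ 0.1518

PS ≈ 0.152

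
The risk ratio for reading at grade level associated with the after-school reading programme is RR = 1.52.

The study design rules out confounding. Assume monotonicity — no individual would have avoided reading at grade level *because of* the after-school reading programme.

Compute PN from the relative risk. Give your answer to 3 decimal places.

Under exogeneity and monotonicity, PN = (RR − 1) / RR = 1 − 1/RR.
PN = (1.52 − 1) / 1.52 = 0.52 / 1.52 ≈ 0.3421

PN ≈ 0.342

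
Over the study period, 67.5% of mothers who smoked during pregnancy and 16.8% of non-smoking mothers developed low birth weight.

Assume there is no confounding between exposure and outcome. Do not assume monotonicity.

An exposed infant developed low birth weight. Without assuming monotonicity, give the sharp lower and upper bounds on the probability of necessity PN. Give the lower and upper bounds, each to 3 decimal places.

0.751 ≤ PN ≤ 1.000

p₁ = 0.675, p₀ = 0.168.
Under exogeneity alone the bounds on PN are max{0,(p₁−p₀)/p₁} ≤ PN ≤ min{1,(1−p₀)/p₁}.
  lower = (p₁ − p₀)/p₁ = 0.507 / 0.675 ≈ 0.7511
  upper = min{1, (1 − p₀)/p₁} = 0.832 / 0.675 ≈ 1.2326 → capped at 1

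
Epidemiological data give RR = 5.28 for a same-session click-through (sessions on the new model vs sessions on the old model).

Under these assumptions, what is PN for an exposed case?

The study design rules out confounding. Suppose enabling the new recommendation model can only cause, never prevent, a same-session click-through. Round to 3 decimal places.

Under exogeneity and monotonicity, PN = (RR − 1) / RR = 1 − 1/RR.
PN = (5.28 − 1) / 5.28 = 4.28 / 5.28 ≈ 0.8106

PN ≈ 0.811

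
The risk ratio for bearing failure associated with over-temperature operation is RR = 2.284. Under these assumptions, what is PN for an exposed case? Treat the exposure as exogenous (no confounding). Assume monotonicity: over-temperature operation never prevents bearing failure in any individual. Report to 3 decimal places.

Under exogeneity and monotonicity, PN = (RR − 1) / RR = 1 − 1/RR.
PN = (2.284 − 1) / 2.284 = 1.284 / 2.284 ≈ 0.5622

PN ≈ 0.562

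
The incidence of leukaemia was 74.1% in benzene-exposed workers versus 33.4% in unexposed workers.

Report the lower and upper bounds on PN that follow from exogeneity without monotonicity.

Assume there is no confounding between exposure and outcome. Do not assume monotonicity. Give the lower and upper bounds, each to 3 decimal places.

p₁ = 0.741, p₀ = 0.334.
Under exogeneity alone the bounds on PN are max{0,(p₁−p₀)/p₁} ≤ PN ≤ min{1,(1−p₀)/p₁}.
  lower = (p₁ − p₀)/p₁ = 0.407 / 0.741 ≈ 0.5493
  upper = min{1, (1 − p₀)/p₁} = 0.666 / 0.741 ≈ 0.8988

0.549 ≤ PN ≤ 0.899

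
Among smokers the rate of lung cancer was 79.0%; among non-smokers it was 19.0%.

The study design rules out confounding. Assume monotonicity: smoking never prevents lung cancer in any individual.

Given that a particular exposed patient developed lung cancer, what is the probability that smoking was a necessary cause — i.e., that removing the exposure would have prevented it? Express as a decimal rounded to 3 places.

PN ≈ 0.759

p₁ = 0.79, p₀ = 0.19.
Under exogeneity and monotonicity, PN = (p₁ − p₀) / p₁.
PN = (0.79 − 0.19) / 0.79 = 0.6 / 0.79 ≈ 0.7595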